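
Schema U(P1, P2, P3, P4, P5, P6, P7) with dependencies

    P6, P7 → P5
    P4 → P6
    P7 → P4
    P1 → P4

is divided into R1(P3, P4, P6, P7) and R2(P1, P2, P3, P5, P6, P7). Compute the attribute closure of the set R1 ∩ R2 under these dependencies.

P3, P4, P5, P6, P7

R1 ∩ R2 = {P3, P6, P7}.
P6, P7 → P5 applies, adding P5
P7 → P4 applies, adding P4
Closure: {P3, P4, P5, P6, P7}.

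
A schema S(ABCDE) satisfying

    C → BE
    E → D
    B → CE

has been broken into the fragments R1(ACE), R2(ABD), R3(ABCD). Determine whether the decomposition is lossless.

Chase test. Columns are ABCDE; row i has aⱼ where attribute j ∈ Ri, else bᵢⱼ.
Initial tableau (one row per fragment):
  row 1: a1 b12 a3 b14 a5
  row 2: a1 a2 b23 a4 b25
  row 3: a1 a2 a3 a4 b35
Rows 1 and 3 agree on C; apply C→BE and equate their BE entries.
Rows 1 and 3 agree on E; apply E→D and equate their D entries.
Rows 1 and 2 agree on B; apply B→CE and equate their CE entries.
Row 1 is now all distinguished symbols — the join is lossless.

Yes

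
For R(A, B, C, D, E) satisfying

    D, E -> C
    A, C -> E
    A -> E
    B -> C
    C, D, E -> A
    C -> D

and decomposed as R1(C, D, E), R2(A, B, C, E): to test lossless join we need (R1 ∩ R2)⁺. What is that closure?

R1 ∩ R2 = {C, E}.
C → D applies, adding D
C, D, E → A applies, adding A
Closure: {A, C, D, E}.

A, C, D, E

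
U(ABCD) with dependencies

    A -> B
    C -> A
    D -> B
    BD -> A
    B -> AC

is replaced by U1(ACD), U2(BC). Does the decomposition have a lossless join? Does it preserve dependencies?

lossless and dependency-preserving

Lossless test: (C)⁺ = {ABC}, which contains all of one fragment — lossless.
Dependency preservation: A → B; D → B; BD → A; B → AC are not contained in any single fragment, but the restricted closure of each left-hand side across the fragments still reaches the right-hand side; the remaining FDs each lie inside some fragment. All dependencies are preserved.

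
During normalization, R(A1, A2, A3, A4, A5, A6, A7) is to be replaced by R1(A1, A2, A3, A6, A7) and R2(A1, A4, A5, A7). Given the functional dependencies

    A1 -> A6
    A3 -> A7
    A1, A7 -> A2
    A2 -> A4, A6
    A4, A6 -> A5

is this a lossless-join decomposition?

Yes

Common attributes: R1 ∩ R2 = {A1, A7}.
Closure of {A1, A7}: A1 → A6 applies, adding A6; A1, A7 → A2 applies, adding A2; A2 → A4, A6 applies, adding A4; A4, A6 → A5 applies, adding A5. So (A1, A7)⁺ = {A1, A2, A4, A5, A6, A7}.
This closure contains every attribute of R2, so R1 ∩ R2 → R2. The join is lossless.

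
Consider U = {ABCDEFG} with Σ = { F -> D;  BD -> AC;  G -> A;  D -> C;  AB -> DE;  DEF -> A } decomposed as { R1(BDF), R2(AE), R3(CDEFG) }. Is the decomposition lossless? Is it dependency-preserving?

lossy and not dependency-preserving

Lossless test (chase): Rows 1 and 3 agree on D; apply D→C and equate their C entries. No row becomes fully distinguished — the join is lossy.
Dependency preservation: the restricted closure of {BD} across the fragments never reaches {AC}, so BD → AC cannot be enforced without a join — not preserved.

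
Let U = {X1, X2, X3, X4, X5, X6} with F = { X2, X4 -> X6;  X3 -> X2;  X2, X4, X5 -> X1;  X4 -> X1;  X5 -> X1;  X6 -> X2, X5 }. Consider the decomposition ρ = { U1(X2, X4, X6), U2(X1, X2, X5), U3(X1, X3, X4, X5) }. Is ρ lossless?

Chase test. Columns are X1, X2, X3, X4, X5, X6; row i has aⱼ where attribute j ∈ Ui, else bᵢⱼ.
Initial tableau (one row per fragment):
  row 1: b11 a2 b13 a4 b15 a6
  row 2: a1 a2 b23 b24 a5 b26
  row 3: a1 b32 a3 a4 a5 b36
Rows 1 and 3 agree on X4; apply X4→X1 and equate their X1 entries.
No row becomes fully distinguished — the join is lossy.

No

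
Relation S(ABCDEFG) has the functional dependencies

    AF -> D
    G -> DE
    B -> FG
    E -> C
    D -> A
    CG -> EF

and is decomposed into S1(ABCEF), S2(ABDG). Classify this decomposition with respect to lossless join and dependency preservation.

lossless but not dependency-preserving

Lossless test: (AB)⁺ = {ABCDEFG}, which contains all of one fragment — lossless.
Dependency preservation: the restricted closure of {AF} across the fragments never reaches {D}, so AF → D cannot be enforced without a join — not preserved.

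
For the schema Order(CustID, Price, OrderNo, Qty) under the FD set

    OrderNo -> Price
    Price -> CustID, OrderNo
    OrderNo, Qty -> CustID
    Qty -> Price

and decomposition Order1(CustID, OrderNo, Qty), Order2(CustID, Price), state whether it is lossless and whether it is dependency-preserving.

Lossless test: (CustID)⁺ = {CustID}, which is a superkey of neither fragment — lossy.
Dependency preservation: the restricted closure of {OrderNo} across the fragments never reaches {Price}, so OrderNo → Price cannot be enforced without a join — not preserved.

lossy and not dependency-preserving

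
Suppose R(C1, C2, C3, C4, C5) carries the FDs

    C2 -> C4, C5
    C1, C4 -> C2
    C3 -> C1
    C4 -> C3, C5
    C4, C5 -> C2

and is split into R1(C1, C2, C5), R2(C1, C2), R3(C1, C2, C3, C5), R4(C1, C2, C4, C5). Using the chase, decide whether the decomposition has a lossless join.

Yes

Chase test. Columns are C1, C2, C3, C4, C5; row i has aⱼ where attribute j ∈ Ri, else bᵢⱼ.
Initial tableau (one row per fragment):
  row 1: a1 a2 b13 b14 a5
  row 2: a1 a2 b23 b24 b25
  row 3: a1 a2 a3 b34 a5
  row 4: a1 a2 b43 a4 a5
Rows 1 and 2 agree on C2; apply C2→C4, C5 and equate their C4, C5 entries.
Rows 1 and 3 agree on C2; apply C2→C4, C5 and equate their C4, C5 entries.
Rows 1 and 4 agree on C2; apply C2→C4, C5 and equate their C4, C5 entries.
Rows 1 and 2 agree on C4; apply C4→C3, C5 and equate their C3, C5 entries.
Rows 1 and 3 agree on C4; apply C4→C3, C5 and equate their C3, C5 entries.
Rows 1 and 4 agree on C4; apply C4→C3, C5 and equate their C3, C5 entries.
Row 1 is now all distinguished symbols — the join is lossless.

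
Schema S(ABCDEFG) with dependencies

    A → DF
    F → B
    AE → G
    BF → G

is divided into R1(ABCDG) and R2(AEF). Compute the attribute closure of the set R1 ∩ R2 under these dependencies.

R1 ∩ R2 = {A}.
A → DF applies, adding DF
F → B applies, adding B
BF → G applies, adding G
Closure: {ABDFG}.

ABDFG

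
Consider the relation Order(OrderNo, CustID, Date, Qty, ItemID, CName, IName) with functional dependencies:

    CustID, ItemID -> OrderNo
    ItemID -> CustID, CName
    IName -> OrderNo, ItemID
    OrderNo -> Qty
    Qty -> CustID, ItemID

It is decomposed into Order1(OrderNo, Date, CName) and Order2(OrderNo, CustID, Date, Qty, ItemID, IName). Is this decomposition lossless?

Yes

Common attributes: Order1 ∩ Order2 = {OrderNo, Date}.
Closure of {OrderNo, Date}: OrderNo → Qty applies, adding Qty; Qty → CustID, ItemID applies, adding CustID, ItemID; ItemID → CustID, CName applies, adding CName. So (OrderNo, Date)⁺ = {OrderNo, CustID, Date, Qty, ItemID, CName}.
This closure contains every attribute of Order1, so Order1 ∩ Order2 → Order1. The join is lossless.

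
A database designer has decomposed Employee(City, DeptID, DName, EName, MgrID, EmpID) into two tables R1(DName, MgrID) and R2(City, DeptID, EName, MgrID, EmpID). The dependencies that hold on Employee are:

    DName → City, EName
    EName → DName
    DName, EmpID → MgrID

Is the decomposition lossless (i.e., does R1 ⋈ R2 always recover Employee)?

Common attributes: R1 ∩ R2 = {MgrID}.
No dependency enlarges {MgrID}, so (MgrID)⁺ = {MgrID}.
The closure contains neither all of R1 = {DName, MgrID} nor all of R2 = {City, DeptID, EName, MgrID, EmpID}, so the common attributes are not a superkey of either fragment. The join is lossy.

No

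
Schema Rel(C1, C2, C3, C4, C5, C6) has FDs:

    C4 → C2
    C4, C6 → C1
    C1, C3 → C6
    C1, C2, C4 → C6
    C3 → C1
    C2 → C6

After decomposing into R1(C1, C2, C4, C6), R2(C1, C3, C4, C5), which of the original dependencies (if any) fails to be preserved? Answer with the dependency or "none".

C1, C3 → C6

Check C1, C3 → C6: no single fragment contains all of {C1, C3, C6}, and the restricted closure of {C1, C3} across the fragments never reaches {C6}.
C4 → C2 is preserved.
C4, C6 → C1 is preserved.
C1, C2, C4 → C6 is preserved.
C3 → C1 is preserved.
C2 → C6 is preserved.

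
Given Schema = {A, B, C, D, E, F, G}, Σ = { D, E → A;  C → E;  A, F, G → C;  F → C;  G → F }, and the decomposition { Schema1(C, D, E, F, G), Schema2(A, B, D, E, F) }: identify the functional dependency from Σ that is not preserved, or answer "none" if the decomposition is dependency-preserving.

D, E → A lies within Schema2.
C → E lies within Schema1.
A, F, G → C: restricted closure across fragments reaches C.
F → C lies within Schema1.
G → F lies within Schema1.
Every dependency is enforceable on the fragments, so the decomposition is dependency-preserving.

none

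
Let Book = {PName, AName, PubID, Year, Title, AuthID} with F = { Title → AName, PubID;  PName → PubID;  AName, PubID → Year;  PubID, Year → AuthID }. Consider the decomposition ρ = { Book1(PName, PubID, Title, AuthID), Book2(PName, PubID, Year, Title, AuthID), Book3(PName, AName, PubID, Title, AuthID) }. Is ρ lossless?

Chase test. Columns are PName, AName, PubID, Year, Title, AuthID; row i has aⱼ where attribute j ∈ Booki, else bᵢⱼ.
Initial tableau (one row per fragment):
  row 1: a1 b12 a3 b14 a5 a6
  row 2: a1 b22 a3 a4 a5 a6
  row 3: a1 a2 a3 b34 a5 a6
Rows 1 and 2 agree on Title; apply Title→AName, PubID and equate their AName, PubID entries.
Rows 1 and 3 agree on Title; apply Title→AName, PubID and equate their AName, PubID entries.
Rows 1 and 2 agree on AName, PubID; apply AName, PubID→Year and equate their Year entries.
Rows 1 and 3 agree on AName, PubID; apply AName, PubID→Year and equate their Year entries.
Row 1 is now all distinguished symbols — the join is lossless.

Yes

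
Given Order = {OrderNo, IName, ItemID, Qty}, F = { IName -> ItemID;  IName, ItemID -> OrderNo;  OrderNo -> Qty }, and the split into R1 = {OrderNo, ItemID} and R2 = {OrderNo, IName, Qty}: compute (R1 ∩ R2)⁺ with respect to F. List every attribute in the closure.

R1 ∩ R2 = {OrderNo}.
OrderNo → Qty applies, adding Qty
Closure: {OrderNo, Qty}.

OrderNo, Qty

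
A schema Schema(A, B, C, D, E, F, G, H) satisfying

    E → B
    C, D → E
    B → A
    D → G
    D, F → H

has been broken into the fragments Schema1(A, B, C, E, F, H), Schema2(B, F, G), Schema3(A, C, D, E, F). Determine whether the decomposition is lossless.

No

Chase test. Columns are A, B, C, D, E, F, G, H; row i has aⱼ where attribute j ∈ Schemai, else bᵢⱼ.
Initial tableau (one row per fragment):
  row 1: a1 a2 a3 b14 a5 a6 b17 a8
  row 2: b21 a2 b23 b24 b25 a6 a7 b28
  row 3: a1 b32 a3 a4 a5 a6 b37 b38
Rows 1 and 3 agree on E; apply E→B and equate their B entries.
Rows 1 and 2 agree on B; apply B→A and equate their A entries.
No row becomes fully distinguished — the join is lossy.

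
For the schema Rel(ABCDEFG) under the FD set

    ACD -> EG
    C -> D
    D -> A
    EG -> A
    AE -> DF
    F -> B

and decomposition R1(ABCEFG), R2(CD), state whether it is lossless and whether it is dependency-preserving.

lossless but not dependency-preserving

Lossless test: (C)⁺ = {ABCDEFG}, which contains all of one fragment — lossless.
Dependency preservation: the restricted closure of {D} across the fragments never reaches {A}, so D → A cannot be enforced without a join — not preserved.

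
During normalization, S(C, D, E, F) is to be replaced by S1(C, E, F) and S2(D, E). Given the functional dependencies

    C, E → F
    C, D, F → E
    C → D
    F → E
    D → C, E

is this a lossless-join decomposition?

No

Common attributes: S1 ∩ S2 = {E}.
No dependency enlarges {E}, so (E)⁺ = {E}.
The closure contains neither all of S1 = {C, E, F} nor all of S2 = {D, E}, so the common attributes are not a superkey of either fragment. The join is lossy.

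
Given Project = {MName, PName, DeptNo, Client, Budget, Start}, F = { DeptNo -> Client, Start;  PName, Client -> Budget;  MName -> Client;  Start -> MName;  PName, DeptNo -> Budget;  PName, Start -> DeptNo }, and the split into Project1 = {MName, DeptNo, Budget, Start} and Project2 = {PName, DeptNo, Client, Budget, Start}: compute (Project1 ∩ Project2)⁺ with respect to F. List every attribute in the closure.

MName, DeptNo, Client, Budget, Start

Project1 ∩ Project2 = {DeptNo, Budget, Start}.
DeptNo → Client, Start applies, adding Client
Start → MName applies, adding MName
Closure: {MName, DeptNo, Client, Budget, Start}.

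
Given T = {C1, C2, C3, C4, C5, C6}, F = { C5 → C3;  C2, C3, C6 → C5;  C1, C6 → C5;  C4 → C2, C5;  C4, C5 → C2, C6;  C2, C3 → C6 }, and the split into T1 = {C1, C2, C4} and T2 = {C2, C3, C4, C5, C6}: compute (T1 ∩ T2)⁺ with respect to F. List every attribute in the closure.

C2, C3, C4, C5, C6

T1 ∩ T2 = {C2, C4}.
C4 → C2, C5 applies, adding C5
C4, C5 → C2, C6 applies, adding C6
C5 → C3 applies, adding C3
Closure: {C2, C3, C4, C5, C6}.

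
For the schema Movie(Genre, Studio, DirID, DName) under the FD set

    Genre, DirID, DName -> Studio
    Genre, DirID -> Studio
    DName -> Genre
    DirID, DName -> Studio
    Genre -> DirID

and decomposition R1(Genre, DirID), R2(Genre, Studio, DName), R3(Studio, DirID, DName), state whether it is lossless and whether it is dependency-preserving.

lossless and dependency-preserving

Lossless test (chase): Rows 2 and 3 agree on DName; apply DName→Genre and equate their Genre entries. Rows 1 and 2 agree on Genre; apply Genre→DirID and equate their DirID entries. Rows 1 and 2 agree on Genre, DirID; apply Genre, DirID→Studio and equate their Studio entries. Row 2 is now all distinguished symbols — the join is lossless.
Dependency preservation: Genre, DirID, DName → Studio; Genre, DirID → Studio are not contained in any single fragment, but the restricted closure of each left-hand side across the fragments still reaches the right-hand side; the remaining FDs each lie inside some fragment. All dependencies are preserved.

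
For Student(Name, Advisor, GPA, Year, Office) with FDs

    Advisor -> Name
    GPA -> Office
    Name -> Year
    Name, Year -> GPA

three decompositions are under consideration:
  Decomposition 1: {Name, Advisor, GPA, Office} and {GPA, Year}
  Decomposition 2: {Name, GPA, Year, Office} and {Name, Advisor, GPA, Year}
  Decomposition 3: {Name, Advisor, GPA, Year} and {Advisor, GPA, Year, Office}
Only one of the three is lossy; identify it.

Decomposition 1

Decomposition 1: common = {GPA}, closure = {GPA, Office} → lossy.
Decomposition 2: common = {Name, GPA, Year}, closure = {Name, GPA, Year, Office} → lossless.
Decomposition 3: common = {Advisor, GPA, Year}, closure = {Name, Advisor, GPA, Year, Office} → lossless.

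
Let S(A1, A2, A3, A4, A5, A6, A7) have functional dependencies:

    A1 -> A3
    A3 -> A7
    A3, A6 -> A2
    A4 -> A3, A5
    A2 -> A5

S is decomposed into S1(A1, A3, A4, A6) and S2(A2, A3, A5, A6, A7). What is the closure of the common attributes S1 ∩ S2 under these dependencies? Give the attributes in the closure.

S1 ∩ S2 = {A3, A6}.
A3 → A7 applies, adding A7
A3, A6 → A2 applies, adding A2
A2 → A5 applies, adding A5
Closure: {A2, A3, A5, A6, A7}.

A2, A3, A5, A6, A7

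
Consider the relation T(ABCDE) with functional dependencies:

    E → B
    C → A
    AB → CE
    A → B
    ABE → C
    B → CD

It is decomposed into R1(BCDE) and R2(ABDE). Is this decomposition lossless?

Common attributes: R1 ∩ R2 = {BDE}.
Closure of {BDE}: B → CD applies, adding C; C → A applies, adding A. So (BDE)⁺ = {ABCDE}.
This closure contains every attribute of R1, so R1 ∩ R2 → R1. The join is lossless.

Yes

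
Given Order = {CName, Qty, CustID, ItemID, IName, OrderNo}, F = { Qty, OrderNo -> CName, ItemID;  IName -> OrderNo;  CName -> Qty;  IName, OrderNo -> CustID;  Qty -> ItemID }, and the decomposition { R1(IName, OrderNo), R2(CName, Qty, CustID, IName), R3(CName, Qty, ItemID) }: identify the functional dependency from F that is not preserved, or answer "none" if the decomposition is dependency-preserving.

Qty, OrderNo -> CName, ItemID

Check Qty, OrderNo → CName, ItemID: no single fragment contains all of {CName, Qty, ItemID, OrderNo}, and the restricted closure of {Qty, OrderNo} across the fragments never reaches {CName, ItemID}.
IName → OrderNo is preserved.
CName → Qty is preserved.
IName, OrderNo → CustID is preserved.
Qty → ItemID is preserved.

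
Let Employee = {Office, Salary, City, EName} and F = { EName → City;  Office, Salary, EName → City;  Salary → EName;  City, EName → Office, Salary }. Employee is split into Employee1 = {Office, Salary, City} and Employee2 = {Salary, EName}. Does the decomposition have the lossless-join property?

Common attributes: Employee1 ∩ Employee2 = {Salary}.
Closure of {Salary}: Salary → EName applies, adding EName; EName → City applies, adding City; City, EName → Office, Salary applies, adding Office. So (Salary)⁺ = {Office, Salary, City, EName}.
This closure contains every attribute of Employee1, so Employee1 ∩ Employee2 → Employee1. The join is lossless.

Yes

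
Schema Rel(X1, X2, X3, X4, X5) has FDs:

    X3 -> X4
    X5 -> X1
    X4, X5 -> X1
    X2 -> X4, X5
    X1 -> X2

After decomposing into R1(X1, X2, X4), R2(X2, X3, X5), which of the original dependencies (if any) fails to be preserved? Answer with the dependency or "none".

X3 -> X4

Check X3 → X4: no single fragment contains all of {X3, X4}, and the restricted closure of {X3} across the fragments never reaches {X4}.
X5 → X1 is preserved.
X4, X5 → X1 is preserved.
X2 → X4, X5 is preserved.
X1 → X2 is preserved.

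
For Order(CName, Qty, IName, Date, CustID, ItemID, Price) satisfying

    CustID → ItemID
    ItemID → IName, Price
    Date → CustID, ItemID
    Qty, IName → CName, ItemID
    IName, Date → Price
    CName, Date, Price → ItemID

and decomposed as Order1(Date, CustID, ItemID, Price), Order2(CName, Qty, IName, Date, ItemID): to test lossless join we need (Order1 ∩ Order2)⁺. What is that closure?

IName, Date, CustID, ItemID, Price

Order1 ∩ Order2 = {Date, ItemID}.
ItemID → IName, Price applies, adding IName, Price
Date → CustID, ItemID applies, adding CustID
Closure: {IName, Date, CustID, ItemID, Price}.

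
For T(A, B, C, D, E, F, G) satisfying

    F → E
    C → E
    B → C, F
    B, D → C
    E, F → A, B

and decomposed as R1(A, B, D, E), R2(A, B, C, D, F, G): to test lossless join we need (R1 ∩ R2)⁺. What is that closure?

A, B, C, D, E, F

R1 ∩ R2 = {A, B, D}.
B → C, F applies, adding C, F
F → E applies, adding E
Closure: {A, B, C, D, E, F}.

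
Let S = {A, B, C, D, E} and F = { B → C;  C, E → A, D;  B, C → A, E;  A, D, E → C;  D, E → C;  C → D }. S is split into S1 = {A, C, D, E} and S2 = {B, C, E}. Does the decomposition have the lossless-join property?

Common attributes: S1 ∩ S2 = {C, E}.
Closure of {C, E}: C, E → A, D applies, adding A, D. So (C, E)⁺ = {A, C, D, E}.
This closure contains every attribute of S1, so S1 ∩ S2 → S1. The join is lossless.

Yes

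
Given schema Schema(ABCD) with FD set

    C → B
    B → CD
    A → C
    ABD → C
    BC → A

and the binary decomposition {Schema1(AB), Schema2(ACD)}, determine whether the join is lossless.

Yes

Common attributes: Schema1 ∩ Schema2 = {A}.
Closure of {A}: A → C applies, adding C; C → B applies, adding B; B → CD applies, adding D. So (A)⁺ = {ABCD}.
This closure contains every attribute of Schema1, so Schema1 ∩ Schema2 → Schema1. The join is lossless.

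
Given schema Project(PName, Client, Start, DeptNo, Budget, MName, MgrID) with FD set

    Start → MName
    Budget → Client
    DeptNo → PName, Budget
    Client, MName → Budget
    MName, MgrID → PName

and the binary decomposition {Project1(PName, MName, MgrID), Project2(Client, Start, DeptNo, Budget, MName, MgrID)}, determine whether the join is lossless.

Yes

Common attributes: Project1 ∩ Project2 = {MName, MgrID}.
Closure of {MName, MgrID}: MName, MgrID → PName applies, adding PName. So (MName, MgrID)⁺ = {PName, MName, MgrID}.
This closure contains every attribute of Project1, so Project1 ∩ Project2 → Project1. The join is lossless.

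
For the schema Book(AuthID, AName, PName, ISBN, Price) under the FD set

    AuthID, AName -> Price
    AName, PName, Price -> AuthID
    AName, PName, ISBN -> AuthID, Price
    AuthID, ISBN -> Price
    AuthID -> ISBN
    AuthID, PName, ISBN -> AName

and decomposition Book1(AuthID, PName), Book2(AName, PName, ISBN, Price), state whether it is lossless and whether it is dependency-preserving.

lossy and not dependency-preserving

Lossless test: (PName)⁺ = {PName}, which is a superkey of neither fragment — lossy.
Dependency preservation: the restricted closure of {AuthID, AName} across the fragments never reaches {Price}, so AuthID, AName → Price cannot be enforced without a join — not preserved.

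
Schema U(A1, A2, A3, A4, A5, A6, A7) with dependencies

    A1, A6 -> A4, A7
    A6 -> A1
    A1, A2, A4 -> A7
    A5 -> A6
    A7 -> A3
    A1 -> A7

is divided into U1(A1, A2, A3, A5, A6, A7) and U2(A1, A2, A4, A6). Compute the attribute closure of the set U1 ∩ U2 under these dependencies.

A1, A2, A3, A4, A6, A7

U1 ∩ U2 = {A1, A2, A6}.
A1, A6 → A4, A7 applies, adding A4, A7
A7 → A3 applies, adding A3
Closure: {A1, A2, A3, A4, A6, A7}.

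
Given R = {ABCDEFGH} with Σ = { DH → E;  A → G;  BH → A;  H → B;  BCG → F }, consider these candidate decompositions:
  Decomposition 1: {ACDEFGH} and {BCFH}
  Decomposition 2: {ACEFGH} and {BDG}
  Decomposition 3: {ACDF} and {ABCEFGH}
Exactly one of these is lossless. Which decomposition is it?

Decomposition 1

Decomposition 1: common = {CFH}, closure = {ABCFGH} → lossless.
Decomposition 2: common = {G}, closure = {G} → lossy.
Decomposition 3: common = {ACF}, closure = {ACFG} → lossy.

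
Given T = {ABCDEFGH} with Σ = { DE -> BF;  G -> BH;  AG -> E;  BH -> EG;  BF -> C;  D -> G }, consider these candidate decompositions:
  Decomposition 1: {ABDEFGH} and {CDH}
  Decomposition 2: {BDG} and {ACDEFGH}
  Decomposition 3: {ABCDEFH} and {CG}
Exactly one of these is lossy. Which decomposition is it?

Decomposition 3

Decomposition 1: common = {DH}, closure = {BCDEFGH} → lossless.
Decomposition 2: common = {DG}, closure = {BCDEFGH} → lossless.
Decomposition 3: common = {C}, closure = {C} → lossy.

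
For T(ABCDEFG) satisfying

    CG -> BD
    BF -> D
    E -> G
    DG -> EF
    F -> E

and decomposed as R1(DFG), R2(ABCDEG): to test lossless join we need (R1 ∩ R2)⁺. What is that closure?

R1 ∩ R2 = {DG}.
DG → EF applies, adding EF
Closure: {DEFG}.

DEFG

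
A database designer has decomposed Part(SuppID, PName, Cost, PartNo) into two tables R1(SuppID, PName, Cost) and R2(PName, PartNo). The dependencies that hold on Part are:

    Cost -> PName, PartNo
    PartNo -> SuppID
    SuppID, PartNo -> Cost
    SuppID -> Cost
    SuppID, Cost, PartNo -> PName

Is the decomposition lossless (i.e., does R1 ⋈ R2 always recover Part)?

No

Common attributes: R1 ∩ R2 = {PName}.
No dependency enlarges {PName}, so (PName)⁺ = {PName}.
The closure contains neither all of R1 = {SuppID, PName, Cost} nor all of R2 = {PName, PartNo}, so the common attributes are not a superkey of either fragment. The join is lossy.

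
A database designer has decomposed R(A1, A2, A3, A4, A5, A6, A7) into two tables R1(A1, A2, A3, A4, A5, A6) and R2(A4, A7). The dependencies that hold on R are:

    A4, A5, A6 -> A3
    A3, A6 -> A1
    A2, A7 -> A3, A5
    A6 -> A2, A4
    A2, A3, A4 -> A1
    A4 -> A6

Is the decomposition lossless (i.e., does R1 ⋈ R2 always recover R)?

Common attributes: R1 ∩ R2 = {A4}.
Closure of {A4}: A4 → A6 applies, adding A6; A6 → A2, A4 applies, adding A2. So (A4)⁺ = {A2, A4, A6}.
The closure contains neither all of R1 = {A1, A2, A3, A4, A5, A6} nor all of R2 = {A4, A7}, so the common attributes are not a superkey of either fragment. The join is lossy.

No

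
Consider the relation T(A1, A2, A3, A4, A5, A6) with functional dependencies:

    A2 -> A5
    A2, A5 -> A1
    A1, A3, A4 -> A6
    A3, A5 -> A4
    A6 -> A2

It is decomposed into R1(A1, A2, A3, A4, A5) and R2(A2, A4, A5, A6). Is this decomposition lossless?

Common attributes: R1 ∩ R2 = {A2, A4, A5}.
Closure of {A2, A4, A5}: A2, A5 → A1 applies, adding A1. So (A2, A4, A5)⁺ = {A1, A2, A4, A5}.
The closure contains neither all of R1 = {A1, A2, A3, A4, A5} nor all of R2 = {A2, A4, A5, A6}, so the common attributes are not a superkey of either fragment. The join is lossy.

No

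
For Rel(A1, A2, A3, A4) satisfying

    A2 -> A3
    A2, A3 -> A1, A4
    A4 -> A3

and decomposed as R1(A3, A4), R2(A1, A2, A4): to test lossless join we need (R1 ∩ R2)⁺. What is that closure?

A3, A4

R1 ∩ R2 = {A4}.
A4 → A3 applies, adding A3
Closure: {A3, A4}.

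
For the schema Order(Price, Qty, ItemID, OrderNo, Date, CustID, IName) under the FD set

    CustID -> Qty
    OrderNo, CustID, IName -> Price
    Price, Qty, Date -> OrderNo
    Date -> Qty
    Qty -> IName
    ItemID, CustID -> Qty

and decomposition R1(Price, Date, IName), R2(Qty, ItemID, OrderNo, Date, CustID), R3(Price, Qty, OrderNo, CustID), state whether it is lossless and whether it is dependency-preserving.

Lossless test (chase): Rows 1 and 2 agree on Date; apply Date→Qty and equate their Qty entries. Rows 1 and 2 agree on Qty; apply Qty→IName and equate their IName entries. Rows 1 and 3 agree on Qty; apply Qty→IName and equate their IName entries. Rows 2 and 3 agree on OrderNo, CustID, IName; apply OrderNo, CustID, IName→Price and equate their Price entries. Rows 1 and 2 agree on Price, Qty, Date; apply Price, Qty, Date→OrderNo and equate their OrderNo entries. Row 2 is now all distinguished symbols — the join is lossless.
Dependency preservation: the restricted closure of {Price, Qty, Date} across the fragments never reaches {OrderNo}, so Price, Qty, Date → OrderNo cannot be enforced without a join — not preserved.

lossless but not dependency-preserving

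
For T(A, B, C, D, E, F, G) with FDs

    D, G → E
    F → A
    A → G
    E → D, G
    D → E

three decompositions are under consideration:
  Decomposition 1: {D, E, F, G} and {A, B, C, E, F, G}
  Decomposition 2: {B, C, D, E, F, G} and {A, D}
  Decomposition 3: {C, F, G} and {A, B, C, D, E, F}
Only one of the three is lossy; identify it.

Decomposition 2

Decomposition 1: common = {E, F, G}, closure = {A, D, E, F, G} → lossless.
Decomposition 2: common = {D}, closure = {D, E, G} → lossy.
Decomposition 3: common = {C, F}, closure = {A, C, F, G} → lossless.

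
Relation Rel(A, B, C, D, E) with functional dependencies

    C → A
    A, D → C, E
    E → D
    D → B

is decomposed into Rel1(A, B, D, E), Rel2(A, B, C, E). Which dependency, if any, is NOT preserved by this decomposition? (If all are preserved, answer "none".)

C → A lies within Rel2.
A, D → C, E: restricted closure across fragments reaches C, E.
E → D lies within Rel1.
D → B lies within Rel1.
Every dependency is enforceable on the fragments, so the decomposition is dependency-preserving.

none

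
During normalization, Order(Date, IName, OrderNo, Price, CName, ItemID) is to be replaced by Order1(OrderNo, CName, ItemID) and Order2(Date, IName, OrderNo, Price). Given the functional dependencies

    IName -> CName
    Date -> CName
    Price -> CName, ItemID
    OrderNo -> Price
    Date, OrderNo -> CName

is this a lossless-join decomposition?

Common attributes: Order1 ∩ Order2 = {OrderNo}.
Closure of {OrderNo}: OrderNo → Price applies, adding Price; Price → CName, ItemID applies, adding CName, ItemID. So (OrderNo)⁺ = {OrderNo, Price, CName, ItemID}.
This closure contains every attribute of Order1, so Order1 ∩ Order2 → Order1. The join is lossless.

Yes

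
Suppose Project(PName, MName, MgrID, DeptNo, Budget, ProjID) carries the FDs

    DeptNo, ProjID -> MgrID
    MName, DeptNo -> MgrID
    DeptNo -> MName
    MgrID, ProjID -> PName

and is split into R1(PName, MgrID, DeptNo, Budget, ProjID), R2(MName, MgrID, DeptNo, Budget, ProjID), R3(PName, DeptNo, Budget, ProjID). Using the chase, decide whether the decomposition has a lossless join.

Yes

Chase test. Columns are PName, MName, MgrID, DeptNo, Budget, ProjID; row i has aⱼ where attribute j ∈ Ri, else bᵢⱼ.
Initial tableau (one row per fragment):
  row 1: a1 b12 a3 a4 a5 a6
  row 2: b21 a2 a3 a4 a5 a6
  row 3: a1 b32 b33 a4 a5 a6
Rows 1 and 3 agree on DeptNo, ProjID; apply DeptNo, ProjID→MgrID and equate their MgrID entries.
Rows 1 and 2 agree on DeptNo; apply DeptNo→MName and equate their MName entries.
Rows 1 and 3 agree on DeptNo; apply DeptNo→MName and equate their MName entries.
Rows 1 and 2 agree on MgrID, ProjID; apply MgrID, ProjID→PName and equate their PName entries.
Row 1 is now all distinguished symbols — the join is lossless.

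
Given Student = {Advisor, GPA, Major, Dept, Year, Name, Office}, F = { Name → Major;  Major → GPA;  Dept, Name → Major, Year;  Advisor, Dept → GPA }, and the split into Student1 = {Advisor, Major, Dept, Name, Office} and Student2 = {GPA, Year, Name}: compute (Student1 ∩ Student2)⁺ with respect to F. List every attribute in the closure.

GPA, Major, Name

Student1 ∩ Student2 = {Name}.
Name → Major applies, adding Major
Major → GPA applies, adding GPA
Closure: {GPA, Major, Name}.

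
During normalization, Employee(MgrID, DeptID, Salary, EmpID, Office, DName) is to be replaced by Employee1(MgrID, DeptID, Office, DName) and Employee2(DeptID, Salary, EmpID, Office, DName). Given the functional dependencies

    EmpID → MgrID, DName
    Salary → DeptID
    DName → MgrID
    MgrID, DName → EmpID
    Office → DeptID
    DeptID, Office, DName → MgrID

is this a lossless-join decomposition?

Yes

Common attributes: Employee1 ∩ Employee2 = {DeptID, Office, DName}.
Closure of {DeptID, Office, DName}: DName → MgrID applies, adding MgrID; MgrID, DName → EmpID applies, adding EmpID. So (DeptID, Office, DName)⁺ = {MgrID, DeptID, EmpID, Office, DName}.
This closure contains every attribute of Employee1, so Employee1 ∩ Employee2 → Employee1. The join is lossless.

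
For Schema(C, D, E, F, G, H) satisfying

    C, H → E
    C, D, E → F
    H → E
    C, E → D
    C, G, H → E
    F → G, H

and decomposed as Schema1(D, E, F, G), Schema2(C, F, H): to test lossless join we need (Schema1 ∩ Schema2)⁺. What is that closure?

Schema1 ∩ Schema2 = {F}.
F → G, H applies, adding G, H
H → E applies, adding E
Closure: {E, F, G, H}.

E, F, G, H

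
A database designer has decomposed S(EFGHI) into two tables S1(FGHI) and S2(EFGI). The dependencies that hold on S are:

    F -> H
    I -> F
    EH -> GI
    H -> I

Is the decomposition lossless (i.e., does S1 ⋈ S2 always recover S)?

Common attributes: S1 ∩ S2 = {FGI}.
Closure of {FGI}: F → H applies, adding H. So (FGI)⁺ = {FGHI}.
This closure contains every attribute of S1, so S1 ∩ S2 → S1. The join is lossless.

Yes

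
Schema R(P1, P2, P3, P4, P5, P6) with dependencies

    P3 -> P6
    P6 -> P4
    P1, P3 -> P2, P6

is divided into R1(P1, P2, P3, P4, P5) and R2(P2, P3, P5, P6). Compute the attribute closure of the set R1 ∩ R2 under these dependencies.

P2, P3, P4, P5, P6

R1 ∩ R2 = {P2, P3, P5}.
P3 → P6 applies, adding P6
P6 → P4 applies, adding P4
Closure: {P2, P3, P4, P5, P6}.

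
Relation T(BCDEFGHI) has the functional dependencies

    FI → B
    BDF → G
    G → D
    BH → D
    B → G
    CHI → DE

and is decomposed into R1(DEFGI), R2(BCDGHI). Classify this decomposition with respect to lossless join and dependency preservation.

Lossless test: (DGI)⁺ = {DGI}, which is a superkey of neither fragment — lossy.
Dependency preservation: the restricted closure of {FI} across the fragments never reaches {B}, so FI → B cannot be enforced without a join — not preserved.

lossy and not dependency-preserving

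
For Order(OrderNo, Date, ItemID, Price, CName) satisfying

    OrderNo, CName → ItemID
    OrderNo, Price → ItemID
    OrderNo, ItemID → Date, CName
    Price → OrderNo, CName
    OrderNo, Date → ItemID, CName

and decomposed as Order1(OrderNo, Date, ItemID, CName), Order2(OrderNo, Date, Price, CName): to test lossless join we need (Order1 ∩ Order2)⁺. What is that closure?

Order1 ∩ Order2 = {OrderNo, Date, CName}.
OrderNo, CName → ItemID applies, adding ItemID
Closure: {OrderNo, Date, ItemID, CName}.

OrderNo, Date, ItemID, CName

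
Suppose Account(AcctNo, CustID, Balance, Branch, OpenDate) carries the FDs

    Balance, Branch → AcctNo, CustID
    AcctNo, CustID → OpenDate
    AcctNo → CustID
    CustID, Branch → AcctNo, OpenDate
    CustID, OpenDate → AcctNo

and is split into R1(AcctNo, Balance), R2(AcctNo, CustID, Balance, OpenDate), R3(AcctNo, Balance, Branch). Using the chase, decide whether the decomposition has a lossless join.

Chase test. Columns are AcctNo, CustID, Balance, Branch, OpenDate; row i has aⱼ where attribute j ∈ Ri, else bᵢⱼ.
Initial tableau (one row per fragment):
  row 1: a1 b12 a3 b14 b15
  row 2: a1 a2 a3 b24 a5
  row 3: a1 b32 a3 a4 b35
Rows 1 and 2 agree on AcctNo; apply AcctNo→CustID and equate their CustID entries.
Rows 1 and 3 agree on AcctNo; apply AcctNo→CustID and equate their CustID entries.
Rows 1 and 2 agree on AcctNo, CustID; apply AcctNo, CustID→OpenDate and equate their OpenDate entries.
Rows 1 and 3 agree on AcctNo, CustID; apply AcctNo, CustID→OpenDate and equate their OpenDate entries.
Row 3 is now all distinguished symbols — the join is lossless.

Yes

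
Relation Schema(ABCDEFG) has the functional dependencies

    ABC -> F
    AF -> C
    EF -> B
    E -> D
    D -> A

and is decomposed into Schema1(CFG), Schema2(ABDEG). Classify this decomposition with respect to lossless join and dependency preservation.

Lossless test: (G)⁺ = {G}, which is a superkey of neither fragment — lossy.
Dependency preservation: the restricted closure of {ABC} across the fragments never reaches {F}, so ABC → F cannot be enforced without a join — not preserved.

lossy and not dependency-preserving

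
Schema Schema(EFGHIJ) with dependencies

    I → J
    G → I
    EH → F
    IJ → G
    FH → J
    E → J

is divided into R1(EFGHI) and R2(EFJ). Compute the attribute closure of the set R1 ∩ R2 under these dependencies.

R1 ∩ R2 = {EF}.
E → J applies, adding J
Closure: {EFJ}.

EFJ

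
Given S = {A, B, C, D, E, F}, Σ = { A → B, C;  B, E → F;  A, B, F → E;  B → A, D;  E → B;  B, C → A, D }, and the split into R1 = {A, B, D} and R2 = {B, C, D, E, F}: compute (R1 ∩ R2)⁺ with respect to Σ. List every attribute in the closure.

R1 ∩ R2 = {B, D}.
B → A, D applies, adding A
A → B, C applies, adding C
Closure: {A, B, C, D}.

A, B, C, D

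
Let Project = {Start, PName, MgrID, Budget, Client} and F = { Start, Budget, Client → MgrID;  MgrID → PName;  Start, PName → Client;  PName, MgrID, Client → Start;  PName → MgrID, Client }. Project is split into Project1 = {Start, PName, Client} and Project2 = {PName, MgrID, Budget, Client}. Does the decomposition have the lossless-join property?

Yes

Common attributes: Project1 ∩ Project2 = {PName, Client}.
Closure of {PName, Client}: PName → MgrID, Client applies, adding MgrID; PName, MgrID, Client → Start applies, adding Start. So (PName, Client)⁺ = {Start, PName, MgrID, Client}.
This closure contains every attribute of Project1, so Project1 ∩ Project2 → Project1. The join is lossless.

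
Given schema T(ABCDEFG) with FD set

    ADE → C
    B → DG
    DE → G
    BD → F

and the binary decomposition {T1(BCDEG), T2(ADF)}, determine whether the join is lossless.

No

Common attributes: T1 ∩ T2 = {D}.
No dependency enlarges {D}, so (D)⁺ = {D}.
The closure contains neither all of T1 = {BCDEG} nor all of T2 = {ADF}, so the common attributes are not a superkey of either fragment. The join is lossy.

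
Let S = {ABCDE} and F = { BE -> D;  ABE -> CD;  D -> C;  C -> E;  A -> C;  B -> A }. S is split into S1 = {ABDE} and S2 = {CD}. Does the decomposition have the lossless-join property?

Common attributes: S1 ∩ S2 = {D}.
Closure of {D}: D → C applies, adding C; C → E applies, adding E. So (D)⁺ = {CDE}.
This closure contains every attribute of S2, so S1 ∩ S2 → S2. The join is lossless.

Yes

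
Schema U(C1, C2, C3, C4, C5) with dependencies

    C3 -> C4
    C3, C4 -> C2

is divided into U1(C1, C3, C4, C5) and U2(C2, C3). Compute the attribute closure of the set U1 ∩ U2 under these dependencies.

U1 ∩ U2 = {C3}.
C3 → C4 applies, adding C4
C3, C4 → C2 applies, adding C2
Closure: {C2, C3, C4}.

C2, C3, C4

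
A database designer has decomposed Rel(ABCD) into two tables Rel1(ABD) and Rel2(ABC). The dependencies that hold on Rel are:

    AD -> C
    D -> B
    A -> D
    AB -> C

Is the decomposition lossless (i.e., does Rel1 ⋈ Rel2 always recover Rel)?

Common attributes: Rel1 ∩ Rel2 = {AB}.
Closure of {AB}: A → D applies, adding D; AB → C applies, adding C. So (AB)⁺ = {ABCD}.
This closure contains every attribute of Rel1, so Rel1 ∩ Rel2 → Rel1. The join is lossless.

Yes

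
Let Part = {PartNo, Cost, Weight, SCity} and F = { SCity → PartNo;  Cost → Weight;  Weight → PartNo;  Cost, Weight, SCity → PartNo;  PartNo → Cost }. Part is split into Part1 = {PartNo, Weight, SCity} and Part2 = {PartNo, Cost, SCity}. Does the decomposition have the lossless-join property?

Yes

Common attributes: Part1 ∩ Part2 = {PartNo, SCity}.
Closure of {PartNo, SCity}: PartNo → Cost applies, adding Cost; Cost → Weight applies, adding Weight. So (PartNo, SCity)⁺ = {PartNo, Cost, Weight, SCity}.
This closure contains every attribute of Part1, so Part1 ∩ Part2 → Part1. The join is lossless.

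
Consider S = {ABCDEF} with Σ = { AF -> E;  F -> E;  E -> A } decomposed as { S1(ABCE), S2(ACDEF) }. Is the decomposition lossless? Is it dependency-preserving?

Lossless test: (ACE)⁺ = {ACE}, which is a superkey of neither fragment — lossy.
Dependency preservation: every FD's attributes lie within a single fragment, so each can be enforced locally — preserved.

lossy but dependency-preserving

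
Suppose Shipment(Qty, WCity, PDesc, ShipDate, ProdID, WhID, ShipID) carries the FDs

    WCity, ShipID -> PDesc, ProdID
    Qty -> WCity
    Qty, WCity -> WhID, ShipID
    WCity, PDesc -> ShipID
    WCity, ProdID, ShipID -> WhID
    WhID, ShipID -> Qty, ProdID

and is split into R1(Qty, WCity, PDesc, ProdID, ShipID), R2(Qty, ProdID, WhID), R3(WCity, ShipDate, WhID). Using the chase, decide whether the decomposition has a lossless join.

Chase test. Columns are Qty, WCity, PDesc, ShipDate, ProdID, WhID, ShipID; row i has aⱼ where attribute j ∈ Ri, else bᵢⱼ.
Initial tableau (one row per fragment):
  row 1: a1 a2 a3 b14 a5 b16 a7
  row 2: a1 b22 b23 b24 a5 a6 b27
  row 3: b31 a2 b33 a4 b35 a6 b37
Rows 1 and 2 agree on Qty; apply Qty→WCity and equate their WCity entries.
Rows 1 and 2 agree on Qty, WCity; apply Qty, WCity→WhID, ShipID and equate their WhID, ShipID entries.
Rows 1 and 2 agree on WCity, ShipID; apply WCity, ShipID→PDesc, ProdID and equate their PDesc, ProdID entries.
No row becomes fully distinguished — the join is lossy.

No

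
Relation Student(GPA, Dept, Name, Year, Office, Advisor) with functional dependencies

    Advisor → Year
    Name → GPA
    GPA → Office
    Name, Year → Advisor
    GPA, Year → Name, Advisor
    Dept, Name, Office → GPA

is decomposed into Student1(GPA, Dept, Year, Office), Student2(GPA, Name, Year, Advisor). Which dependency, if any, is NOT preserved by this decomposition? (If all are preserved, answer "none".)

none

Advisor → Year lies within Student2.
Name → GPA lies within Student2.
GPA → Office lies within Student1.
Name, Year → Advisor lies within Student2.
GPA, Year → Name, Advisor lies within Student2.
Dept, Name, Office → GPA: restricted closure across fragments reaches GPA.
Every dependency is enforceable on the fragments, so the decomposition is dependency-preserving.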